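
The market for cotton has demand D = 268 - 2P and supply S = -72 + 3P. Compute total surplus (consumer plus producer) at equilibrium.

Total surplus = 7260

Equilibrium: 268 - 2P = -72 + 3P gives P* = 68, Q* = 132.
Demand choke price: P = 134; supply starts at P = 24.
CS = ½(134 − 68)(132) = 4356; PS = ½(68 − 24)(132) = 2904.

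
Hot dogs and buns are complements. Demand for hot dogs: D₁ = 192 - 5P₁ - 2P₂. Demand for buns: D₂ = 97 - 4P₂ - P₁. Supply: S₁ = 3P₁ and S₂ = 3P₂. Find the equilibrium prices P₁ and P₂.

P₁ = 575/27, P₂ = 292/27

Market 1: 192 - 5P₁ - 2P₂ = 3P₁ → 8P₁ + 2P₂ = 192.
Market 2: 7P₂ + P₁ = 97.
Eliminating P₂: 7×(1) − 2×(2) gives 54P₁ = 1150, so P₁ = 575/27.
Back-substitute into (2): P₂ = (97 − 1×575/27) / 7 = 292/27.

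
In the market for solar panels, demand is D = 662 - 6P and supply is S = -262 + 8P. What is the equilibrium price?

Set D = S: 662 - 6P = -262 + 8P.
924 = 14P, so P* = 66.
Q* = 662 − 6(66) = 266.

P* = 66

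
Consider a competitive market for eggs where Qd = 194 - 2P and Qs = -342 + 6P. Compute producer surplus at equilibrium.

Equilibrium: 194 - 2P = -342 + 6P gives P* = 67, Q* = 60.
Supply starts at P = 57 (where Qs = 0).
PS = ½(67 − 57)(60) = 300.

Producer surplus = 300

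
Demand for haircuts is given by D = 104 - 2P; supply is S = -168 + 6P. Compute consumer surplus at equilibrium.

Equilibrium: 104 - 2P = -168 + 6P gives P* = 34, Q* = 36.
Demand choke price (D = 0): P = 52.
CS = ½(52 − 34)(36) = 324.

Consumer surplus = 324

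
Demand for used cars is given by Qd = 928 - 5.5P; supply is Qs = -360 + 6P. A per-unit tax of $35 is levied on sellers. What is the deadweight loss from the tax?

Pre-tax equilibrium: P* = 112, Q* = 312.
Tax on sellers shifts supply to Qs = -360 + 6(P − 35) = -570 + 6P.
928 - 5.5P = -570 + 6P gives buyer price Pb = 2996/23; sellers receive Ps = 2996/23 − 35 = 2191/23.
New quantity: Q = 928 − 5.5(2996/23) = 4866/23.
DWL = ½ × 35 × (312 − 4866/23) = 40425/23.

Deadweight loss = 40425/23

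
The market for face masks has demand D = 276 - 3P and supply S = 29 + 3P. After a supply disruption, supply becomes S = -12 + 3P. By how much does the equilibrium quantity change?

Original equilibrium: P* = 247/6, Q* = 152.5.
New equilibrium: 276 - 3P = -12 + 3P, so 288 = 6P and P' = 48; Q' = 276 − 3(48) = 132.
Change in quantity: 132 − 152.5 = -20.5.

ΔQ = -20.5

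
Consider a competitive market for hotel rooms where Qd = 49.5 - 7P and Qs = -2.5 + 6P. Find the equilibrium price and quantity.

P* = 4, Q* = 21.5

Set Qd = Qs: 49.5 - 7P = -2.5 + 6P.
52 = 13P, so P* = 4.
Q* = 49.5 − 7(4) = 21.5.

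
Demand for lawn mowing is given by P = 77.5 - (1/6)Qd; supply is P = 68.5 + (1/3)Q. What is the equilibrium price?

P* = 74.5

Set the two price expressions equal: 77.5 - (1/6)Q = 68.5 + (1/3)Q.
9 = 0.5Q, so Q* = 18.
P* = 77.5 − (1/6)(18) = 74.5.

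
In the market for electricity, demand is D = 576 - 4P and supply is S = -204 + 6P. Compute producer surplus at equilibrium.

Equilibrium: 576 - 4P = -204 + 6P gives P* = 78, Q* = 264.
Supply starts at P = 34 (where S = 0).
PS = ½(78 − 34)(264) = 5808.

Producer surplus = 5808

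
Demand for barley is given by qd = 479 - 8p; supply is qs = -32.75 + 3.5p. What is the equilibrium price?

Set qd = qs: 479 - 8p = -32.75 + 3.5p.
511.75 = 11.5p, so p* = 44.5.
q* = 479 − 8(44.5) = 123.

p* = 44.5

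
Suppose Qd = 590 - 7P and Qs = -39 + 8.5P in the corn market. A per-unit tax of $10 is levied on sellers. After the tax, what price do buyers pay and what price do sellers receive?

Buyers pay 1428/31, sellers receive 1118/31

Pre-tax equilibrium: P* = 1258/31, Q* = 9484/31.
Tax on sellers shifts supply to Qs = -39 + 8.5(P − 10) = -124 + 8.5P.
590 - 7P = -124 + 8.5P gives buyer price Pb = 1428/31; sellers receive Ps = 1428/31 − 10 = 1118/31.
New quantity: Q = 590 − 7(1428/31) = 8294/31.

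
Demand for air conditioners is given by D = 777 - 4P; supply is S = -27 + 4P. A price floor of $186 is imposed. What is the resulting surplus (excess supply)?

Surplus = 684

Equilibrium price would be P* = 100.5, so the floor at 186 binds.
At P = 186: D = 33, S = 717.
Surplus = 717 − 33 = 684.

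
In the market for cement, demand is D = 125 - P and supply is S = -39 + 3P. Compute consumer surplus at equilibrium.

Consumer surplus = 3528

Equilibrium: 125 - P = -39 + 3P gives P* = 41, Q* = 84.
Demand choke price (D = 0): P = 125.
CS = ½(125 − 41)(84) = 3528.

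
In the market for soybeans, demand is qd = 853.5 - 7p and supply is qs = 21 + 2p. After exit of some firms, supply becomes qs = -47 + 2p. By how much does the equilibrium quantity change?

Original equilibrium: p* = 92.5, q* = 206.
New equilibrium: 853.5 - 7p = -47 + 2p, so 900.5 = 9p and p' = 1801/18; q' = 853.5 − 7(1801/18) = 1378/9.
Change in quantity: 1378/9 − 206 = -476/9.

Δq = -476/9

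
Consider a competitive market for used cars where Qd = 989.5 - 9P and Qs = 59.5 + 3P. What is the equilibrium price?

P* = 77.5

Set Qd = Qs: 989.5 - 9P = 59.5 + 3P.
930 = 12P, so P* = 77.5.
Q* = 989.5 − 9(77.5) = 292.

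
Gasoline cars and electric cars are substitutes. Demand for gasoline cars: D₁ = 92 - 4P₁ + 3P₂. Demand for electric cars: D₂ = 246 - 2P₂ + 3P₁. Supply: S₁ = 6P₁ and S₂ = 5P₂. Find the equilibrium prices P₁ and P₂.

Market 1: 92 - 4P₁ + 3P₂ = 6P₁ → 10P₁ - 3P₂ = 92.
Market 2: 7P₂ - 3P₁ = 246.
Eliminating P₂: 7×(1) + 3×(2) gives 61P₁ = 1382, so P₁ = 1382/61.
Back-substitute into (2): P₂ = (246 + 3×1382/61) / 7 = 2736/61.

P₁ = 1382/61, P₂ = 2736/61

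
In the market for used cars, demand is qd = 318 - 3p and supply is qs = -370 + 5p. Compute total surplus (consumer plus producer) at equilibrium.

Equilibrium: 318 - 3p = -370 + 5p gives p* = 86, q* = 60.
Demand choke price: p = 106; supply starts at p = 74.
CS = ½(106 − 86)(60) = 600; PS = ½(86 − 74)(60) = 360.

Total surplus = 960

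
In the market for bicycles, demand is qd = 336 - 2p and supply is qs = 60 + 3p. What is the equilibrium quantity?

Set qd = qs: 336 - 2p = 60 + 3p.
276 = 5p, so p* = 55.2.
q* = 336 − 2(55.2) = 225.6.

q* = 225.6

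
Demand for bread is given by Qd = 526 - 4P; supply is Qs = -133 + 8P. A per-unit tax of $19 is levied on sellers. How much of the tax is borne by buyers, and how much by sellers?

Buyers bear 38/3, sellers bear 19/3

Pre-tax equilibrium: P* = 659/12, Q* = 919/3.
Tax on sellers shifts supply to Qs = -133 + 8(P − 19) = -285 + 8P.
526 - 4P = -285 + 8P gives buyer price Pb = 811/12; sellers receive Ps = 811/12 − 19 = 583/12.
New quantity: Q = 526 − 4(811/12) = 767/3.
Buyer burden = 811/12 − 659/12 = 38/3; seller burden = 659/12 − 583/12 = 19/3.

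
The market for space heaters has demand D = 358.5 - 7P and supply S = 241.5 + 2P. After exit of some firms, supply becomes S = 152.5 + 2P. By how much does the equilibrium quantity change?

ΔQ = -623/9

Original equilibrium: P* = 13, Q* = 267.5.
New equilibrium: 358.5 - 7P = 152.5 + 2P, so 206 = 9P and P' = 206/9; Q' = 358.5 − 7(206/9) = 3569/18.
Change in quantity: 3569/18 − 267.5 = -623/9.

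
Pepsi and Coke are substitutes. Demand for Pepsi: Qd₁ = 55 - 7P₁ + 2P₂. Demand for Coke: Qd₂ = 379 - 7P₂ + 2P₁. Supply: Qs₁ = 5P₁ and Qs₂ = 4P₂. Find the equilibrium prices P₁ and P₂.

P₁ = 10.6484375, P₂ = 36.390625

Market 1: 55 - 7P₁ + 2P₂ = 5P₁ → 12P₁ - 2P₂ = 55.
Market 2: 11P₂ - 2P₁ = 379.
Eliminating P₂: 11×(1) + 2×(2) gives 128P₁ = 1363, so P₁ = 10.6484375.
Back-substitute into (2): P₂ = (379 + 2×10.6484375) / 11 = 36.390625.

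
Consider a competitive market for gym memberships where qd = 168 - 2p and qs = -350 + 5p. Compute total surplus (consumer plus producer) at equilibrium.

Equilibrium: 168 - 2p = -350 + 5p gives p* = 74, q* = 20.
Demand choke price: p = 84; supply starts at p = 70.
CS = ½(84 − 74)(20) = 100; PS = ½(74 − 70)(20) = 40.

Total surplus = 140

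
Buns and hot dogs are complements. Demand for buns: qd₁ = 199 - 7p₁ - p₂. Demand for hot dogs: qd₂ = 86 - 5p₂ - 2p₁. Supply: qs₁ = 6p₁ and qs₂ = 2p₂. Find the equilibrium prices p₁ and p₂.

p₁ = 1307/89, p₂ = 720/89

Market 1: 199 - 7p₁ - p₂ = 6p₁ → 13p₁ + p₂ = 199.
Market 2: 7p₂ + 2p₁ = 86.
Eliminating p₂: 7×(1) − 1×(2) gives 89p₁ = 1307, so p₁ = 1307/89.
Back-substitute into (2): p₂ = (86 − 2×1307/89) / 7 = 720/89.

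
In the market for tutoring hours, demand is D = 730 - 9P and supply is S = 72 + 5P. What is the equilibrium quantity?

Set D = S: 730 - 9P = 72 + 5P.
658 = 14P, so P* = 47.
Q* = 730 − 9(47) = 307.

Q* = 307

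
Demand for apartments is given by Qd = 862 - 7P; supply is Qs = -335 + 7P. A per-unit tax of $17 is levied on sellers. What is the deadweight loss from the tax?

Deadweight loss = 505.75

Pre-tax equilibrium: P* = 85.5, Q* = 263.5.
Tax on sellers shifts supply to Qs = -335 + 7(P − 17) = -454 + 7P.
862 - 7P = -454 + 7P gives buyer price Pb = 94; sellers receive Ps = 94 − 17 = 77.
New quantity: Q = 862 − 7(94) = 204.
DWL = ½ × 17 × (263.5 − 204) = 505.75.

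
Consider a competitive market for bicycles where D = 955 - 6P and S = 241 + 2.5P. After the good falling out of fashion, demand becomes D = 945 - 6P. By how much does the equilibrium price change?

Original equilibrium: P* = 84, Q* = 451.
New equilibrium: 945 - 6P = 241 + 2.5P, so 704 = 8.5P and P' = 1408/17; Q' = 945 − 6(1408/17) = 7617/17.
Change in price: 1408/17 − 84 = -20/17.

ΔP = -20/17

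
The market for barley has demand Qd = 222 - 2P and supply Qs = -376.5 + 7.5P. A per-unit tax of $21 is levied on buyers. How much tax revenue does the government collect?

Pre-tax equilibrium: P* = 63, Q* = 96.
Tax on buyers shifts demand to Qd = 222 − 2(P + 21) = 180 - 2P.
180 - 2P = -376.5 + 7.5P gives seller price Ps = 1113/19; buyers pay Pb = 1113/19 + 21 = 1512/19.
New quantity: Q = 222 − 2(1512/19) = 1194/19.
Revenue = 21 × 1194/19 = 25074/19.

Tax revenue = 25074/19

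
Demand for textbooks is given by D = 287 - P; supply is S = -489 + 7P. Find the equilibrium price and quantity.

P* = 97, Q* = 190

Set D = S: 287 - P = -489 + 7P.
776 = 8P, so P* = 97.
Q* = 287 − 1(97) = 190.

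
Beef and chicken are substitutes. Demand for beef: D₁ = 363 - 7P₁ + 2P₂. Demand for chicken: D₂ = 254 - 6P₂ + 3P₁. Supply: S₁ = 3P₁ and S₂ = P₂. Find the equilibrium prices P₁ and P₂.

P₁ = 47.640625, P₂ = 56.703125

Market 1: 363 - 7P₁ + 2P₂ = 3P₁ → 10P₁ - 2P₂ = 363.
Market 2: 7P₂ - 3P₁ = 254.
Eliminating P₂: 7×(1) + 2×(2) gives 64P₁ = 3049, so P₁ = 47.640625.
Back-substitute into (2): P₂ = (254 + 3×47.640625) / 7 = 56.703125.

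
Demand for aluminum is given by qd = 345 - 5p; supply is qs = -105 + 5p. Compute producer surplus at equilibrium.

Equilibrium: 345 - 5p = -105 + 5p gives p* = 45, q* = 120.
Supply starts at p = 21 (where qs = 0).
PS = ½(45 − 21)(120) = 1440.

Producer surplus = 1440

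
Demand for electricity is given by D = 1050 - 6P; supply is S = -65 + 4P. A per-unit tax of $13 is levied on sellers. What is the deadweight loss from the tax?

Pre-tax equilibrium: P* = 111.5, Q* = 381.
Tax on sellers shifts supply to S = -65 + 4(P − 13) = -117 + 4P.
1050 - 6P = -117 + 4P gives buyer price Pb = 116.7; sellers receive Ps = 116.7 − 13 = 103.7.
New quantity: Q = 1050 − 6(116.7) = 349.8.
DWL = ½ × 13 × (381 − 349.8) = 202.8.

Deadweight loss = 202.8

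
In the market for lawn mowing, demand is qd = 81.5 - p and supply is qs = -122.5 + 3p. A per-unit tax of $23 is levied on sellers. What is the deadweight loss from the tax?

Pre-tax equilibrium: p* = 51, q* = 30.5.
Tax on sellers shifts supply to qs = -122.5 + 3(p − 23) = -191.5 + 3p.
81.5 - p = -191.5 + 3p gives buyer price pb = 68.25; sellers receive ps = 68.25 − 23 = 45.25.
New quantity: q = 81.5 − 1(68.25) = 13.25.
DWL = ½ × 23 × (30.5 − 13.25) = 198.375.

Deadweight loss = 198.375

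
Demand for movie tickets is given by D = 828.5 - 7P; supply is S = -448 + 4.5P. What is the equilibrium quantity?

Q* = 51.5

Set D = S: 828.5 - 7P = -448 + 4.5P.
1276.5 = 11.5P, so P* = 111.
Q* = 828.5 − 7(111) = 51.5.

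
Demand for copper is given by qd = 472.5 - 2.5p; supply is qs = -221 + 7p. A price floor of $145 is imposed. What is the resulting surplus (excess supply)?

Surplus = 684

Equilibrium price would be p* = 73, so the floor at 145 binds.
At p = 145: qd = 110, qs = 794.
Surplus = 794 − 110 = 684.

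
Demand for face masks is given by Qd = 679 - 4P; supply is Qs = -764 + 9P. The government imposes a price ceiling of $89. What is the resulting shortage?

Equilibrium price would be P* = 111, so the ceiling at 89 binds.
At P = 89: Qd = 679 − 4(89) = 323, Qs = -764 + 9(89) = 37.
Shortage = 323 − 37 = 286.

Shortage = 286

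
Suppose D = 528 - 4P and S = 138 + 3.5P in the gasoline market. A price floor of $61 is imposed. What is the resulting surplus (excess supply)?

Equilibrium price would be P* = 52, so the floor at 61 binds.
At P = 61: D = 284, S = 351.5.
Surplus = 351.5 − 284 = 67.5.

Surplus = 67.5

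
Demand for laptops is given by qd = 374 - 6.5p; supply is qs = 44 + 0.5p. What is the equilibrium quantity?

q* = 473/7

Set qd = qs: 374 - 6.5p = 44 + 0.5p.
330 = 7p, so p* = 330/7.
q* = 374 − 6.5(330/7) = 473/7.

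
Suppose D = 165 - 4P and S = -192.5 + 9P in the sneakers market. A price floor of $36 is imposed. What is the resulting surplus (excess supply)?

Surplus = 110.5

Equilibrium price would be P* = 27.5, so the floor at 36 binds.
At P = 36: D = 21, S = 131.5.
Surplus = 131.5 − 21 = 110.5.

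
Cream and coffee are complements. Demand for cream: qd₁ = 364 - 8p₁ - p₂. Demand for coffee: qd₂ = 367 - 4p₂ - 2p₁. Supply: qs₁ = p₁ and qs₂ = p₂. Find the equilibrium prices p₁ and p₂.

p₁ = 1453/43, p₂ = 2575/43

Market 1: 364 - 8p₁ - p₂ = p₁ → 9p₁ + p₂ = 364.
Market 2: 5p₂ + 2p₁ = 367.
Eliminating p₂: 5×(1) − 1×(2) gives 43p₁ = 1453, so p₁ = 1453/43.
Back-substitute into (2): p₂ = (367 − 2×1453/43) / 5 = 2575/43.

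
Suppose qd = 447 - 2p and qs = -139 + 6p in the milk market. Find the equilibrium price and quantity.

p* = 73.25, q* = 300.5

Set qd = qs: 447 - 2p = -139 + 6p.
586 = 8p, so p* = 73.25.
q* = 447 − 2(73.25) = 300.5.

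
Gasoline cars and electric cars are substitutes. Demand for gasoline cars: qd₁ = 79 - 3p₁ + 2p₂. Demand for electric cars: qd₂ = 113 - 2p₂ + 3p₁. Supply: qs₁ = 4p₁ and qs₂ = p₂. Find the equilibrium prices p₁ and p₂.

Market 1: 79 - 3p₁ + 2p₂ = 4p₁ → 7p₁ - 2p₂ = 79.
Market 2: 3p₂ - 3p₁ = 113.
Eliminating p₂: 3×(1) + 2×(2) gives 15p₁ = 463, so p₁ = 463/15.
Back-substitute into (2): p₂ = (113 + 3×463/15) / 3 = 1028/15.

p₁ = 463/15, p₂ = 1028/15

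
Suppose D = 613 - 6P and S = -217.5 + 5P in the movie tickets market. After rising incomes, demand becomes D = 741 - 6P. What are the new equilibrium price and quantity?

P' = 1917/22, Q' = 2400/11

Original equilibrium: P* = 75.5, Q* = 160.
New equilibrium: 741 - 6P = -217.5 + 5P, so 958.5 = 11P and P' = 1917/22; Q' = 741 − 6(1917/22) = 2400/11.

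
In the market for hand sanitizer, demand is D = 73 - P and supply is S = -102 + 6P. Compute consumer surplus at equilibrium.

Consumer surplus = 1152

Equilibrium: 73 - P = -102 + 6P gives P* = 25, Q* = 48.
Demand choke price (D = 0): P = 73.
CS = ½(73 − 25)(48) = 1152.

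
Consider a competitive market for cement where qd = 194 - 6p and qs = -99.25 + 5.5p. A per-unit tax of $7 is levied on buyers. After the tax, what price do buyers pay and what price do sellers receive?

Buyers pay 1327/46, sellers receive 1005/46

Pre-tax equilibrium: p* = 25.5, q* = 41.
Tax on buyers shifts demand to qd = 194 − 6(p + 7) = 152 - 6p.
152 - 6p = -99.25 + 5.5p gives seller price ps = 1005/46; buyers pay pb = 1005/46 + 7 = 1327/46.
New quantity: q = 194 − 6(1327/46) = 481/23.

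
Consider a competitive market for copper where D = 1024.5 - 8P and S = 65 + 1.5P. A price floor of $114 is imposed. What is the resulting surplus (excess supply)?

Surplus = 123.5

Equilibrium price would be P* = 101, so the floor at 114 binds.
At P = 114: D = 112.5, S = 236.
Surplus = 236 − 112.5 = 123.5.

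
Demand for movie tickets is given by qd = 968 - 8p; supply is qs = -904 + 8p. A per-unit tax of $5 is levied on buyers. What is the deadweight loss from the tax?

Pre-tax equilibrium: p* = 117, q* = 32.
Tax on buyers shifts demand to qd = 968 − 8(p + 5) = 928 - 8p.
928 - 8p = -904 + 8p gives seller price ps = 114.5; buyers pay pb = 114.5 + 5 = 119.5.
New quantity: q = 968 − 8(119.5) = 12.
DWL = ½ × 5 × (32 − 12) = 50.

Deadweight loss = 50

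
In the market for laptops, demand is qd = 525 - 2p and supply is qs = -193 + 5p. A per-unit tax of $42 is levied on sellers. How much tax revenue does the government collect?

Pre-tax equilibrium: p* = 718/7, q* = 2239/7.
Tax on sellers shifts supply to qs = -193 + 5(p − 42) = -403 + 5p.
525 - 2p = -403 + 5p gives buyer price pb = 928/7; sellers receive ps = 928/7 − 42 = 634/7.
New quantity: q = 525 − 2(928/7) = 1819/7.
Revenue = 42 × 1819/7 = 10914.

Tax revenue = 10914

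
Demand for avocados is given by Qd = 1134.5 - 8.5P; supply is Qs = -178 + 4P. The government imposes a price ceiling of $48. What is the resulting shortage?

Shortage = 712.5

Equilibrium price would be P* = 105, so the ceiling at 48 binds.
At P = 48: Qd = 1134.5 − 8.5(48) = 726.5, Qs = -178 + 4(48) = 14.
Shortage = 726.5 − 14 = 712.5.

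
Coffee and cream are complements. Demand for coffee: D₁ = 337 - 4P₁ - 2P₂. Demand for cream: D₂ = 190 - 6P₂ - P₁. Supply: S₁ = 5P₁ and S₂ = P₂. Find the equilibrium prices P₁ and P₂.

Market 1: 337 - 4P₁ - 2P₂ = 5P₁ → 9P₁ + 2P₂ = 337.
Market 2: 7P₂ + P₁ = 190.
Eliminating P₂: 7×(1) − 2×(2) gives 61P₁ = 1979, so P₁ = 1979/61.
Back-substitute into (2): P₂ = (190 − 1×1979/61) / 7 = 1373/61.

P₁ = 1979/61, P₂ = 1373/61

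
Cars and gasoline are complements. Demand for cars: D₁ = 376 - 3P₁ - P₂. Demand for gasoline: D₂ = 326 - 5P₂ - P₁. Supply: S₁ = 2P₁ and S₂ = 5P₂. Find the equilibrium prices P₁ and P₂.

P₁ = 3434/49, P₂ = 1254/49

Market 1: 376 - 3P₁ - P₂ = 2P₁ → 5P₁ + P₂ = 376.
Market 2: 10P₂ + P₁ = 326.
Eliminating P₂: 10×(1) − 1×(2) gives 49P₁ = 3434, so P₁ = 3434/49.
Back-substitute into (2): P₂ = (326 − 1×3434/49) / 10 = 1254/49.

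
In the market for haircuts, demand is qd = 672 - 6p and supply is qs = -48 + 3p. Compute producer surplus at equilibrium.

Equilibrium: 672 - 6p = -48 + 3p gives p* = 80, q* = 192.
Supply starts at p = 16 (where qs = 0).
PS = ½(80 − 16)(192) = 6144.

Producer surplus = 6144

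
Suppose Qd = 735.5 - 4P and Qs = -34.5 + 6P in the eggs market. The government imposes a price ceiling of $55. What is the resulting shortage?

Shortage = 220

Equilibrium price would be P* = 77, so the ceiling at 55 binds.
At P = 55: Qd = 735.5 − 4(55) = 515.5, Qs = -34.5 + 6(55) = 295.5.
Shortage = 515.5 − 295.5 = 220.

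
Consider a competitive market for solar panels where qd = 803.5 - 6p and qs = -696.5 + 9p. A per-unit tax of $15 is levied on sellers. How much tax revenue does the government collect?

Tax revenue = 2242.5

Pre-tax equilibrium: p* = 100, q* = 203.5.
Tax on sellers shifts supply to qs = -696.5 + 9(p − 15) = -831.5 + 9p.
803.5 - 6p = -831.5 + 9p gives buyer price pb = 109; sellers receive ps = 109 − 15 = 94.
New quantity: q = 803.5 − 6(109) = 149.5.
Revenue = 15 × 149.5 = 2242.5.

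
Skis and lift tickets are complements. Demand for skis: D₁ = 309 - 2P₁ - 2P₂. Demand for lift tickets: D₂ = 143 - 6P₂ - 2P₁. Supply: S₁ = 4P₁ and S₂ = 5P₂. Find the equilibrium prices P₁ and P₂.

Market 1: 309 - 2P₁ - 2P₂ = 4P₁ → 6P₁ + 2P₂ = 309.
Market 2: 11P₂ + 2P₁ = 143.
Eliminating P₂: 11×(1) − 2×(2) gives 62P₁ = 3113, so P₁ = 3113/62.
Back-substitute into (2): P₂ = (143 − 2×3113/62) / 11 = 120/31.

P₁ = 3113/62, P₂ = 120/31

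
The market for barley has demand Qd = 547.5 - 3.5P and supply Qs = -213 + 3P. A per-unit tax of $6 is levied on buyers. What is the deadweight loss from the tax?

Pre-tax equilibrium: P* = 117, Q* = 138.
Tax on buyers shifts demand to Qd = 547.5 − 3.5(P + 6) = 526.5 - 3.5P.
526.5 - 3.5P = -213 + 3P gives seller price Ps = 1479/13; buyers pay Pb = 1479/13 + 6 = 1557/13.
New quantity: Q = 547.5 − 3.5(1557/13) = 1668/13.
DWL = ½ × 6 × (138 − 1668/13) = 378/13.

Deadweight loss = 378/13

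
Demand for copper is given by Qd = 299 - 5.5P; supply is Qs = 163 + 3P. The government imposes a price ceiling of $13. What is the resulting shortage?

Equilibrium price would be P* = 16, so the ceiling at 13 binds.
At P = 13: Qd = 299 − 5.5(13) = 227.5, Qs = 163 + 3(13) = 202.
Shortage = 227.5 − 202 = 25.5.

Shortage = 25.5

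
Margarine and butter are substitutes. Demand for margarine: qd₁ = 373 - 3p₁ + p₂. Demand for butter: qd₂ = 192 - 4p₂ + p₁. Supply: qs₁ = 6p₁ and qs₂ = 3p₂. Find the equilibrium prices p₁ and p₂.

p₁ = 2803/62, p₂ = 2101/62

Market 1: 373 - 3p₁ + p₂ = 6p₁ → 9p₁ - p₂ = 373.
Market 2: 7p₂ - p₁ = 192.
Eliminating p₂: 7×(1) + 1×(2) gives 62p₁ = 2803, so p₁ = 2803/62.
Back-substitute into (2): p₂ = (192 + 1×2803/62) / 7 = 2101/62.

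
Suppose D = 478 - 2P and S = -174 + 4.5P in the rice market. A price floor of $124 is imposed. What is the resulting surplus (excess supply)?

Equilibrium price would be P* = 1304/13, so the floor at 124 binds.
At P = 124: D = 230, S = 384.
Surplus = 384 − 230 = 154.

Surplus = 154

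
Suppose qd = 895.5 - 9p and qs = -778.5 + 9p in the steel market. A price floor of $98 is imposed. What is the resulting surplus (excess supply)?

Equilibrium price would be p* = 93, so the floor at 98 binds.
At p = 98: qd = 13.5, qs = 103.5.
Surplus = 103.5 − 13.5 = 90.

Surplus = 90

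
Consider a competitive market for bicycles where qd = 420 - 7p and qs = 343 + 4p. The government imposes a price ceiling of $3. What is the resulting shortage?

Equilibrium price would be p* = 7, so the ceiling at 3 binds.
At p = 3: qd = 420 − 7(3) = 399, qs = 343 + 4(3) = 355.
Shortage = 399 − 355 = 44.

Shortage = 44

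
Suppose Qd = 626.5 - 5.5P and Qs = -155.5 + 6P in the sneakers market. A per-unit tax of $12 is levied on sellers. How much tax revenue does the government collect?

Pre-tax equilibrium: P* = 68, Q* = 252.5.
Tax on sellers shifts supply to Qs = -155.5 + 6(P − 12) = -227.5 + 6P.
626.5 - 5.5P = -227.5 + 6P gives buyer price Pb = 1708/23; sellers receive Ps = 1708/23 − 12 = 1432/23.
New quantity: Q = 626.5 − 5.5(1708/23) = 10031/46.
Revenue = 12 × 10031/46 = 60186/23.

Tax revenue = 60186/23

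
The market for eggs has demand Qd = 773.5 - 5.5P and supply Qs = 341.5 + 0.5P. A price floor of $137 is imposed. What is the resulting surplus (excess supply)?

Equilibrium price would be P* = 72, so the floor at 137 binds.
At P = 137: Qd = 20, Qs = 410.
Surplus = 410 − 20 = 390.

Surplus = 390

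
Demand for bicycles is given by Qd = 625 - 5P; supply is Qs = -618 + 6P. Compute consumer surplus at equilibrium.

Equilibrium: 625 - 5P = -618 + 6P gives P* = 113, Q* = 60.
Demand choke price (Qd = 0): P = 125.
CS = ½(125 − 113)(60) = 360.

Consumer surplus = 360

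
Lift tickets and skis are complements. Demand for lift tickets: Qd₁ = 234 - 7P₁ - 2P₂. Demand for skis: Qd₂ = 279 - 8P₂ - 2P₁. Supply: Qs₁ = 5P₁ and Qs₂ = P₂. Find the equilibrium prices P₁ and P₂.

P₁ = 387/26, P₂ = 360/13

Market 1: 234 - 7P₁ - 2P₂ = 5P₁ → 12P₁ + 2P₂ = 234.
Market 2: 9P₂ + 2P₁ = 279.
Eliminating P₂: 9×(1) − 2×(2) gives 104P₁ = 1548, so P₁ = 387/26.
Back-substitute into (2): P₂ = (279 − 2×387/26) / 9 = 360/13.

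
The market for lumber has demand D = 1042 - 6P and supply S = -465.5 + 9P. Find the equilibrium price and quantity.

Set D = S: 1042 - 6P = -465.5 + 9P.
1507.5 = 15P, so P* = 100.5.
Q* = 1042 − 6(100.5) = 439.

P* = 100.5, Q* = 439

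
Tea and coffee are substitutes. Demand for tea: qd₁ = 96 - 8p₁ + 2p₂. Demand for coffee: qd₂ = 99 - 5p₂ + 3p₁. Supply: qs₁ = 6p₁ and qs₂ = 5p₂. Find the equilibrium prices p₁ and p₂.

p₁ = 579/67, p₂ = 837/67

Market 1: 96 - 8p₁ + 2p₂ = 6p₁ → 14p₁ - 2p₂ = 96.
Market 2: 10p₂ - 3p₁ = 99.
Eliminating p₂: 10×(1) + 2×(2) gives 134p₁ = 1158, so p₁ = 579/67.
Back-substitute into (2): p₂ = (99 + 3×579/67) / 10 = 837/67.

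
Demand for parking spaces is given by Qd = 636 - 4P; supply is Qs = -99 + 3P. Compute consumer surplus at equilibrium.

Equilibrium: 636 - 4P = -99 + 3P gives P* = 105, Q* = 216.
Demand choke price (Qd = 0): P = 159.
CS = ½(159 − 105)(216) = 5832.

Consumer surplus = 5832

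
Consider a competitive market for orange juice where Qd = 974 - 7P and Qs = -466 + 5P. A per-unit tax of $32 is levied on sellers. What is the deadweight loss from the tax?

Deadweight loss = 4480/3

Pre-tax equilibrium: P* = 120, Q* = 134.
Tax on sellers shifts supply to Qs = -466 + 5(P − 32) = -626 + 5P.
974 - 7P = -626 + 5P gives buyer price Pb = 400/3; sellers receive Ps = 400/3 − 32 = 304/3.
New quantity: Q = 974 − 7(400/3) = 122/3.
DWL = ½ × 32 × (134 − 122/3) = 4480/3.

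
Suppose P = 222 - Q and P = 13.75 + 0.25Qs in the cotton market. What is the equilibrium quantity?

Set the two price expressions equal: 222 - Q = 13.75 + 0.25Q.
208.25 = 1.25Q, so Q* = 166.6.
P* = 222 − (1)(166.6) = 55.4.

Q* = 166.6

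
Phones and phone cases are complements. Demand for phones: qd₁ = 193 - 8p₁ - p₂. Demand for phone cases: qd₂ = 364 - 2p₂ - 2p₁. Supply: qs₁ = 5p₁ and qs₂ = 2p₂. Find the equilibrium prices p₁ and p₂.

p₁ = 8.16, p₂ = 86.92

Market 1: 193 - 8p₁ - p₂ = 5p₁ → 13p₁ + p₂ = 193.
Market 2: 4p₂ + 2p₁ = 364.
Eliminating p₂: 4×(1) − 1×(2) gives 50p₁ = 408, so p₁ = 8.16.
Back-substitute into (2): p₂ = (364 − 2×8.16) / 4 = 86.92.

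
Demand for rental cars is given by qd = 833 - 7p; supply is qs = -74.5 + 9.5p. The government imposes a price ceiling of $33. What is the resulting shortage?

Shortage = 363

Equilibrium price would be p* = 55, so the ceiling at 33 binds.
At p = 33: qd = 833 − 7(33) = 602, qs = -74.5 + 9.5(33) = 239.
Shortage = 602 − 239 = 363.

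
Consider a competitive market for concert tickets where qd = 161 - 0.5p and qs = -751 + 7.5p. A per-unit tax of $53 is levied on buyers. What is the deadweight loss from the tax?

Deadweight loss = 658.359375

Pre-tax equilibrium: p* = 114, q* = 104.
Tax on buyers shifts demand to qd = 161 − 0.5(p + 53) = 134.5 - 0.5p.
134.5 - 0.5p = -751 + 7.5p gives seller price ps = 110.6875; buyers pay pb = 110.6875 + 53 = 163.6875.
New quantity: q = 161 − 0.5(163.6875) = 79.15625.
DWL = ½ × 53 × (104 − 79.15625) = 658.359375.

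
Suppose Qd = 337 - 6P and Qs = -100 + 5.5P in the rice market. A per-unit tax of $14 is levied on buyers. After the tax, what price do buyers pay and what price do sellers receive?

Buyers pay 1028/23, sellers receive 706/23

Pre-tax equilibrium: P* = 38, Q* = 109.
Tax on buyers shifts demand to Qd = 337 − 6(P + 14) = 253 - 6P.
253 - 6P = -100 + 5.5P gives seller price Ps = 706/23; buyers pay Pb = 706/23 + 14 = 1028/23.
New quantity: Q = 337 − 6(1028/23) = 1583/23.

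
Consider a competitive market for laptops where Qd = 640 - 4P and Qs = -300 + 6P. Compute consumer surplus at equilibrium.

Consumer surplus = 8712

Equilibrium: 640 - 4P = -300 + 6P gives P* = 94, Q* = 264.
Demand choke price (Qd = 0): P = 160.
CS = ½(160 − 94)(264) = 8712.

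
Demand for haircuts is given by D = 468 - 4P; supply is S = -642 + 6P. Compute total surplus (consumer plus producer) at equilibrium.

Total surplus = 120

Equilibrium: 468 - 4P = -642 + 6P gives P* = 111, Q* = 24.
Demand choke price: P = 117; supply starts at P = 107.
CS = ½(117 − 111)(24) = 72; PS = ½(111 − 107)(24) = 48.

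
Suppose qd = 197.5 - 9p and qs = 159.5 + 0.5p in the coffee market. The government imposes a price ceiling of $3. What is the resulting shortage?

Equilibrium price would be p* = 4, so the ceiling at 3 binds.
At p = 3: qd = 197.5 − 9(3) = 170.5, qs = 159.5 + 0.5(3) = 161.
Shortage = 170.5 − 161 = 9.5.

Shortage = 9.5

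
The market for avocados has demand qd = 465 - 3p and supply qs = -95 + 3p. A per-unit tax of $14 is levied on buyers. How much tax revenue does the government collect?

Tax revenue = 2296

Pre-tax equilibrium: p* = 280/3, q* = 185.
Tax on buyers shifts demand to qd = 465 − 3(p + 14) = 423 - 3p.
423 - 3p = -95 + 3p gives seller price ps = 259/3; buyers pay pb = 259/3 + 14 = 301/3.
New quantity: q = 465 − 3(301/3) = 164.
Revenue = 14 × 164 = 2296.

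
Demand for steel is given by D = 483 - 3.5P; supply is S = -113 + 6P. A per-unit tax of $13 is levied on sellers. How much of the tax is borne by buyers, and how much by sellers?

Pre-tax equilibrium: P* = 1192/19, Q* = 5005/19.
Tax on sellers shifts supply to S = -113 + 6(P − 13) = -191 + 6P.
483 - 3.5P = -191 + 6P gives buyer price Pb = 1348/19; sellers receive Ps = 1348/19 − 13 = 1101/19.
New quantity: Q = 483 − 3.5(1348/19) = 4459/19.
Buyer burden = 1348/19 − 1192/19 = 156/19; seller burden = 1192/19 − 1101/19 = 91/19.

Buyers bear 156/19, sellers bear 91/19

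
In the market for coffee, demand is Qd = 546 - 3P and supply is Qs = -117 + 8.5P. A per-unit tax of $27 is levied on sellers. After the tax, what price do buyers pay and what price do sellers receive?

Pre-tax equilibrium: P* = 1326/23, Q* = 8580/23.
Tax on sellers shifts supply to Qs = -117 + 8.5(P − 27) = -346.5 + 8.5P.
546 - 3P = -346.5 + 8.5P gives buyer price Pb = 1785/23; sellers receive Ps = 1785/23 − 27 = 1164/23.
New quantity: Q = 546 − 3(1785/23) = 7203/23.

Buyers pay 1785/23, sellers receive 1164/23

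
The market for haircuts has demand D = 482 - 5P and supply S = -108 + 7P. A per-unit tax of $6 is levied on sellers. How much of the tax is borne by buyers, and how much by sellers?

Buyers bear $3.5, sellers bear $2.5

Pre-tax equilibrium: P* = 295/6, Q* = 1417/6.
Tax on sellers shifts supply to S = -108 + 7(P − 6) = -150 + 7P.
482 - 5P = -150 + 7P gives buyer price Pb = 158/3; sellers receive Ps = 158/3 − 6 = 140/3.
New quantity: Q = 482 − 5(158/3) = 656/3.
Buyer burden = 158/3 − 295/6 = 3.5; seller burden = 295/6 − 140/3 = 2.5.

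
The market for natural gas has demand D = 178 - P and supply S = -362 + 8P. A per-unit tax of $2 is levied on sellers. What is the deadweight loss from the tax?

Deadweight loss = 16/9

Pre-tax equilibrium: P* = 60, Q* = 118.
Tax on sellers shifts supply to S = -362 + 8(P − 2) = -378 + 8P.
178 - P = -378 + 8P gives buyer price Pb = 556/9; sellers receive Ps = 556/9 − 2 = 538/9.
New quantity: Q = 178 − 1(556/9) = 1046/9.
DWL = ½ × 2 × (118 − 1046/9) = 16/9.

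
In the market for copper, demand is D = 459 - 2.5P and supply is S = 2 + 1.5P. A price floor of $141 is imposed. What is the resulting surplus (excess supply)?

Equilibrium price would be P* = 114.25, so the floor at 141 binds.
At P = 141: D = 106.5, S = 213.5.
Surplus = 213.5 − 106.5 = 107.

Surplus = 107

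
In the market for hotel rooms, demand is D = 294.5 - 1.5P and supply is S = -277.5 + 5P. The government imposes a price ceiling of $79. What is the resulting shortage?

Shortage = 58.5

Equilibrium price would be P* = 88, so the ceiling at 79 binds.
At P = 79: D = 294.5 − 1.5(79) = 176, S = -277.5 + 5(79) = 117.5.
Shortage = 176 − 117.5 = 58.5.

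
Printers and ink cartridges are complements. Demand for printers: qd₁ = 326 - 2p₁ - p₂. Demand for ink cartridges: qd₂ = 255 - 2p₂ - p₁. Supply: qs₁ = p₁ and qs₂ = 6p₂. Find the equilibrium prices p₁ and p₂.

p₁ = 2353/23, p₂ = 439/23

Market 1: 326 - 2p₁ - p₂ = p₁ → 3p₁ + p₂ = 326.
Market 2: 8p₂ + p₁ = 255.
Eliminating p₂: 8×(1) − 1×(2) gives 23p₁ = 2353, so p₁ = 2353/23.
Back-substitute into (2): p₂ = (255 − 1×2353/23) / 8 = 439/23.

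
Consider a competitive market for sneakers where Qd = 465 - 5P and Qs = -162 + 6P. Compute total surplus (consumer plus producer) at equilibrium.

Total surplus = 5940

Equilibrium: 465 - 5P = -162 + 6P gives P* = 57, Q* = 180.
Demand choke price: P = 93; supply starts at P = 27.
CS = ½(93 − 57)(180) = 3240; PS = ½(57 − 27)(180) = 2700.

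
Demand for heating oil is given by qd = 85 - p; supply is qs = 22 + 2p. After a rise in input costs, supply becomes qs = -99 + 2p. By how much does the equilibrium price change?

Original equilibrium: p* = 21, q* = 64.
New equilibrium: 85 - p = -99 + 2p, so 184 = 3p and p' = 184/3; q' = 85 − 1(184/3) = 71/3.
Change in price: 184/3 − 21 = 121/3.

Δp = 121/3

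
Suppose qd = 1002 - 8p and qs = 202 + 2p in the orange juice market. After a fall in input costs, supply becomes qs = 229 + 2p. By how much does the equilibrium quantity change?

Original equilibrium: p* = 80, q* = 362.
New equilibrium: 1002 - 8p = 229 + 2p, so 773 = 10p and p' = 77.3; q' = 1002 − 8(77.3) = 383.6.
Change in quantity: 383.6 − 362 = 21.6.

Δq = 21.6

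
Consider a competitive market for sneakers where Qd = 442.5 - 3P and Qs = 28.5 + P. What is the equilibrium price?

Set Qd = Qs: 442.5 - 3P = 28.5 + P.
414 = 4P, so P* = 103.5.
Q* = 442.5 − 3(103.5) = 132.

P* = 103.5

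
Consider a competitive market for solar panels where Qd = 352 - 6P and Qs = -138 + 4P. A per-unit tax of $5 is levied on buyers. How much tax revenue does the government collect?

Pre-tax equilibrium: P* = 49, Q* = 58.
Tax on buyers shifts demand to Qd = 352 − 6(P + 5) = 322 - 6P.
322 - 6P = -138 + 4P gives seller price Ps = 46; buyers pay Pb = 46 + 5 = 51.
New quantity: Q = 352 − 6(51) = 46.
Revenue = 5 × 46 = 230.

Tax revenue = 230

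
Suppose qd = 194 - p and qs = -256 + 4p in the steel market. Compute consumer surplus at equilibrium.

Equilibrium: 194 - p = -256 + 4p gives p* = 90, q* = 104.
Demand choke price (qd = 0): p = 194.
CS = ½(194 − 90)(104) = 5408.

Consumer surplus = 5408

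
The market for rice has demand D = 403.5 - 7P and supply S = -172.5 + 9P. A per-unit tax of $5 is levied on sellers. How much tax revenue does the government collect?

Pre-tax equilibrium: P* = 36, Q* = 151.5.
Tax on sellers shifts supply to S = -172.5 + 9(P − 5) = -217.5 + 9P.
403.5 - 7P = -217.5 + 9P gives buyer price Pb = 38.8125; sellers receive Ps = 38.8125 − 5 = 33.8125.
New quantity: Q = 403.5 − 7(38.8125) = 131.8125.
Revenue = 5 × 131.8125 = 659.0625.

Tax revenue = 659.0625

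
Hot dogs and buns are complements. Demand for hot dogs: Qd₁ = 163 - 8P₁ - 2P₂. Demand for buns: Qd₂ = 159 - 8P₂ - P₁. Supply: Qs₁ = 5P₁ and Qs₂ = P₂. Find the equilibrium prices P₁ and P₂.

P₁ = 1149/115, P₂ = 1904/115

Market 1: 163 - 8P₁ - 2P₂ = 5P₁ → 13P₁ + 2P₂ = 163.
Market 2: 9P₂ + P₁ = 159.
Eliminating P₂: 9×(1) − 2×(2) gives 115P₁ = 1149, so P₁ = 1149/115.
Back-substitute into (2): P₂ = (159 − 1×1149/115) / 9 = 1904/115.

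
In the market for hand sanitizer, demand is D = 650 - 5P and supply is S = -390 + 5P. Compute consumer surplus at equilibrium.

Equilibrium: 650 - 5P = -390 + 5P gives P* = 104, Q* = 130.
Demand choke price (D = 0): P = 130.
CS = ½(130 − 104)(130) = 1690.

Consumer surplus = 1690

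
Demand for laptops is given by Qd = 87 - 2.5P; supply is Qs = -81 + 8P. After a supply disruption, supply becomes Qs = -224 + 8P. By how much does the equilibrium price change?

ΔP = 286/21

Original equilibrium: P* = 16, Q* = 47.
New equilibrium: 87 - 2.5P = -224 + 8P, so 311 = 10.5P and P' = 622/21; Q' = 87 − 2.5(622/21) = 272/21.
Change in price: 622/21 − 16 = 286/21.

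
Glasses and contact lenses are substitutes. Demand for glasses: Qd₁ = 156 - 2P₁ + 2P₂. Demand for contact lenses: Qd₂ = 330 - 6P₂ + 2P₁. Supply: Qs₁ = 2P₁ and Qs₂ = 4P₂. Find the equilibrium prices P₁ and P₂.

P₁ = 185/3, P₂ = 136/3

Market 1: 156 - 2P₁ + 2P₂ = 2P₁ → 4P₁ - 2P₂ = 156.
Market 2: 10P₂ - 2P₁ = 330.
Eliminating P₂: 10×(1) + 2×(2) gives 36P₁ = 2220, so P₁ = 185/3.
Back-substitute into (2): P₂ = (330 + 2×185/3) / 10 = 136/3.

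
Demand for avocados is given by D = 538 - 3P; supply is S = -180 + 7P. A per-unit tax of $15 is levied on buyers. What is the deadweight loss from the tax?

Pre-tax equilibrium: P* = 71.8, Q* = 322.6.
Tax on buyers shifts demand to D = 538 − 3(P + 15) = 493 - 3P.
493 - 3P = -180 + 7P gives seller price Ps = 67.3; buyers pay Pb = 67.3 + 15 = 82.3.
New quantity: Q = 538 − 3(82.3) = 291.1.
DWL = ½ × 15 × (322.6 − 291.1) = 236.25.

Deadweight loss = 236.25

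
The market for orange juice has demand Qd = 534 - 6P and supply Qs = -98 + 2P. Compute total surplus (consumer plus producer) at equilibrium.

Equilibrium: 534 - 6P = -98 + 2P gives P* = 79, Q* = 60.
Demand choke price: P = 89; supply starts at P = 49.
CS = ½(89 − 79)(60) = 300; PS = ½(79 − 49)(60) = 900.

Total surplus = 1200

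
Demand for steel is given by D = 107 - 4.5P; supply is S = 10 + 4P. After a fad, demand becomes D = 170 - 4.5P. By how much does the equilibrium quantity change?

ΔQ = 504/17

Original equilibrium: P* = 194/17, Q* = 946/17.
New equilibrium: 170 - 4.5P = 10 + 4P, so 160 = 8.5P and P' = 320/17; Q' = 170 − 4.5(320/17) = 1450/17.
Change in quantity: 1450/17 − 946/17 = 504/17.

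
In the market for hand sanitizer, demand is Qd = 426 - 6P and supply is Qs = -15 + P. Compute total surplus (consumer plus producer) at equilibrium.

Equilibrium: 426 - 6P = -15 + P gives P* = 63, Q* = 48.
Demand choke price: P = 71; supply starts at P = 15.
CS = ½(71 − 63)(48) = 192; PS = ½(63 − 15)(48) = 1152.

Total surplus = 1344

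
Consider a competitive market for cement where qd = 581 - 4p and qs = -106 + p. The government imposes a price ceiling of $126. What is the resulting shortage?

Shortage = 57

Equilibrium price would be p* = 137.4, so the ceiling at 126 binds.
At p = 126: qd = 581 − 4(126) = 77, qs = -106 + 1(126) = 20.
Shortage = 77 − 20 = 57.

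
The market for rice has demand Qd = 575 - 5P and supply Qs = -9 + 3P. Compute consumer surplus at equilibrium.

Consumer surplus = 4410

Equilibrium: 575 - 5P = -9 + 3P gives P* = 73, Q* = 210.
Demand choke price (Qd = 0): P = 115.
CS = ½(115 − 73)(210) = 4410.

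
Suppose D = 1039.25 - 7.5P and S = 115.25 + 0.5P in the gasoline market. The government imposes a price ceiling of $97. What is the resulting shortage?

Equilibrium price would be P* = 115.5, so the ceiling at 97 binds.
At P = 97: D = 1039.25 − 7.5(97) = 311.75, S = 115.25 + 0.5(97) = 163.75.
Shortage = 311.75 − 163.75 = 148.

Shortage = 148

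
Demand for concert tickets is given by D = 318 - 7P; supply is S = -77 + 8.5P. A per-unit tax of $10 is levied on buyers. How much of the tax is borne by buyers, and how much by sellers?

Buyers bear 170/31, sellers bear 140/31

Pre-tax equilibrium: P* = 790/31, Q* = 4328/31.
Tax on buyers shifts demand to D = 318 − 7(P + 10) = 248 - 7P.
248 - 7P = -77 + 8.5P gives seller price Ps = 650/31; buyers pay Pb = 650/31 + 10 = 960/31.
New quantity: Q = 318 − 7(960/31) = 3138/31.
Buyer burden = 960/31 − 790/31 = 170/31; seller burden = 790/31 − 650/31 = 140/31.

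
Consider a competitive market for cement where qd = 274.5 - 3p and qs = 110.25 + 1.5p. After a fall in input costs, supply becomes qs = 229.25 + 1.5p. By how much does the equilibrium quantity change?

Original equilibrium: p* = 36.5, q* = 165.
New equilibrium: 274.5 - 3p = 229.25 + 1.5p, so 45.25 = 4.5p and p' = 181/18; q' = 274.5 − 3(181/18) = 733/3.
Change in quantity: 733/3 − 165 = 238/3.

Δq = 238/3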